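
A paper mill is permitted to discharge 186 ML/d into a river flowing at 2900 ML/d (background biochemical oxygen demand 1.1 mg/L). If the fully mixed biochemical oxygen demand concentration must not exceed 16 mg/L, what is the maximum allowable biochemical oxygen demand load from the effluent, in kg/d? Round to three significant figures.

Mass balance at the limit: 2900·1.100 + 186.0·Cₑ = 3086·16 → Cₑ = 248.3 mg/L.
186.0 ML/d = 2.153 m³/s. Load = 2.153 m³/s × 248.3 g/m³ × 86 400 s/d = 46190 kg/d.

46200 kg/d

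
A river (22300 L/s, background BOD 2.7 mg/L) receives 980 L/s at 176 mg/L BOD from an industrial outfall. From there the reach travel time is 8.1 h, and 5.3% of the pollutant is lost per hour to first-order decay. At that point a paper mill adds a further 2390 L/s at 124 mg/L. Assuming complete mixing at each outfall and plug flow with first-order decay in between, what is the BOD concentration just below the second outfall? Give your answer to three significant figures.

17.4 mg/L

Flow-weighted average: C = (22300·2.700 + 980.0·176.0) / 23280 = 232700/23280 = 9.995 mg/L; combined flow 23280 L/s.
5.3%/h lost → k = −ln(1 − 0.053) = 0.05446 h⁻¹.
First-order decay: C = 9.995·exp(−k·t) = 9.995·0.6433 = 6.430 mg/L.
At the second outfall, C = (23280·6.430 + 2390·124.0) / (23280 + 2390) = 17.38 mg/L.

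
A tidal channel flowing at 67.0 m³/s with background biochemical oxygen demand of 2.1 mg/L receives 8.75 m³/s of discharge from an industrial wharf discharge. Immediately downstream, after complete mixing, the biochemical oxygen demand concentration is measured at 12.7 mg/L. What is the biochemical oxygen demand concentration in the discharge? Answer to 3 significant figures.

93.9 mg/L

Mass balance: 67.00·2.100 + 8.750·Cₑ = 75.75·12.70
→ Cₑ = (75.75·12.70 − 67.00·2.100) / 8.750 = 93.87 mg/L.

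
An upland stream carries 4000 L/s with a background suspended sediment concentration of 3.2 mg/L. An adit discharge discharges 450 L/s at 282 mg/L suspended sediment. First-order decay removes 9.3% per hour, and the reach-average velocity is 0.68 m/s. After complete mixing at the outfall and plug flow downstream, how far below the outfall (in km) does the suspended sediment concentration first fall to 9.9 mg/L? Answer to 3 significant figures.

Flow-weighted average: C = (4000·3.200 + 450.0·282.0) / 4450 = 139700/4450 = 31.39 mg/L.
9.3%/h lost → k = −ln(1 − 0.093) = 0.09761 h⁻¹.
Set 31.39·exp(−k·t) = 9.9 → t = ln(31.39/9.9)/k = 42560 s = 11.82 h.
Distance = v·t = 0.68·42560 = 28940 m = 28.94 km.

28.9 km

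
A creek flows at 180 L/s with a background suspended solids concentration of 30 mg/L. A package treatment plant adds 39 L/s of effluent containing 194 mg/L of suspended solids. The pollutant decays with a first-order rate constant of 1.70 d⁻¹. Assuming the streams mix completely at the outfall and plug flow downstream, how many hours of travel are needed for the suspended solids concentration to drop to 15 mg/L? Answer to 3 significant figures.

Conservation of mass: C = (180.0·30.00 + 39.00·194.0) / 219.0 = 12970/219.0 = 59.21 mg/L.
59.21·exp(−k·t) = 15 → t = ln(59.21/15)/k = 69780 s = 19.38 h.

19.4 h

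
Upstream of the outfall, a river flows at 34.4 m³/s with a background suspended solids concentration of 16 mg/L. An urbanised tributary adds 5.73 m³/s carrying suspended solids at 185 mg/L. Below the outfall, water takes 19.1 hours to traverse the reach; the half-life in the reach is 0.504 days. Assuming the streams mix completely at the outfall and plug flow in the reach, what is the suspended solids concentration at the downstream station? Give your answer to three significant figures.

13.4 mg/L

Mass balance: C = (34.40·16.00 + 5.730·185.0) / 40.13 = 1610/40.13 = 40.13 mg/L.
Half-life 0.504 d → k = ln 2 / 0.504 = 1.375 d⁻¹.
First-order decay: C = 40.13·exp(−k·t) = 40.13·0.3347 = 13.43 mg/L.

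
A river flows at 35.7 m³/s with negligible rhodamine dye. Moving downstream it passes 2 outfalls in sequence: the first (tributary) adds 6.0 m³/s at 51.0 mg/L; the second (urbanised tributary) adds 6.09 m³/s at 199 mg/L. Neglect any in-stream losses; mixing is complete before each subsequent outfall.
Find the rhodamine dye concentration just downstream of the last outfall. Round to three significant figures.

31.8 mg/L

After outfall 1: Q = 35.70 + 6.000 = 41.70 m³/s; C = (35.70·0 + 6.000·51.00)/41.70 = 7.338 mg/L.
After outfall 2: Q = 41.70 + 6.090 = 47.79 m³/s; C = (41.70·7.338 + 6.090·199.0)/47.79 = 31.76 mg/L.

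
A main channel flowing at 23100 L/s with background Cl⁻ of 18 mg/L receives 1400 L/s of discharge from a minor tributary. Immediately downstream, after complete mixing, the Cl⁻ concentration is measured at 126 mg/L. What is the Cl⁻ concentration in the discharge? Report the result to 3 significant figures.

Mass balance: 23100·18.00 + 1400·Cₑ = 24500·126.0
→ Cₑ = (24500·126.0 − 23100·18.00) / 1400 = 1908 mg/L.

1910 mg/L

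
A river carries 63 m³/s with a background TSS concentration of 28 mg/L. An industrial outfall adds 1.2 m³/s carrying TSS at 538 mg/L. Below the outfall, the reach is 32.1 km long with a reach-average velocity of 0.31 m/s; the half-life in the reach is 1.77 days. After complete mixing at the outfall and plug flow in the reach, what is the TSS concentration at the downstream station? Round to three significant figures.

Mass balance: C = (63.00·28.00 + 1.200·538.0) / 64.20 = 2410/64.20 = 37.53 mg/L.
Travel time t = 32.1·1000 / 0.31 = 103500 s = 28.76 h.
Half-life 1.77 d → k = ln 2 / 1.77 = 0.3916 d⁻¹.
After decay, C = 37.53 × e^(−kt) = 37.53 × 0.6254 = 23.47 mg/L.

23.5 mg/L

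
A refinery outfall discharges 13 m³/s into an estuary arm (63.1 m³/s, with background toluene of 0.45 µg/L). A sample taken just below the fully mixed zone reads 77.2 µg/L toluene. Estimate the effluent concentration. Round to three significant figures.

Mass balance: 63.10·0.4500 + 13.00·Cₑ = 76.10·77.20
→ Cₑ = (76.10·77.20 − 63.10·0.4500) / 13.00 = 449.7 µg/L.

450 µg/L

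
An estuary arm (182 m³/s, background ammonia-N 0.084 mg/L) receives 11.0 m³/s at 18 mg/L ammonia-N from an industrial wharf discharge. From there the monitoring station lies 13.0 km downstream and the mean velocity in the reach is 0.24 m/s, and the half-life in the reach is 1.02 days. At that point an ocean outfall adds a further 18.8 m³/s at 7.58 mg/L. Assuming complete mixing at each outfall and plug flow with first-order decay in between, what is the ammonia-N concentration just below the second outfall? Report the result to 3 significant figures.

1.33 mg/L

After mixing, C = (182.0·0.08400 + 11.00·18.00) / 193.0 = 213.3/193.0 = 1.105 mg/L; combined flow 193.0 m³/s.
Travel time t = 13.0·1000 / 0.24 = 54170 s = 15.05 h.
Half-life 1.02 d → k = ln 2 / 1.02 = 0.6796 d⁻¹.
Applying C = C₀e^(−kt): 1.105 × 0.6531 = 0.7217 mg/L.
Second outfall: C = (193.0·0.7217 + 18.80·7.580)/211.8 = 1.331 mg/L.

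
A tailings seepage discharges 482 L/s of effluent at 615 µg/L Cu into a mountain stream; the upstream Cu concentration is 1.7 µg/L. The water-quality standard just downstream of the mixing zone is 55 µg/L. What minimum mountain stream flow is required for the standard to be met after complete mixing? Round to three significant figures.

Set C_mix = 55: (Q·1.700 + 482.0·615.0) / (Q + 482.0) = 55
→ Q = 482.0·(615.0 − 55)/(55 − 1.700) = 5064 L/s.

5060 L/s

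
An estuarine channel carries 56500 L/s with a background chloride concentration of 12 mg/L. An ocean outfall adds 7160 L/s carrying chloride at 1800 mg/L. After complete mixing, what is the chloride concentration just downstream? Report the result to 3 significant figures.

Mass balance: C = (56500·12.00 + 7160·1800) / 63660 = 13570000/63660 = 213.1 mg/L.

213 mg/L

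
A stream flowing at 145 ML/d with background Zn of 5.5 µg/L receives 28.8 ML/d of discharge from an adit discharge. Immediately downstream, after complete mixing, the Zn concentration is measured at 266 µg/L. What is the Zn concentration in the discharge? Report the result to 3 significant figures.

Mass balance: 145.0·5.500 + 28.80·Cₑ = 173.8·266.0
→ Cₑ = (173.8·266.0 − 145.0·5.500) / 28.80 = 1578 µg/L.

1580 µg/L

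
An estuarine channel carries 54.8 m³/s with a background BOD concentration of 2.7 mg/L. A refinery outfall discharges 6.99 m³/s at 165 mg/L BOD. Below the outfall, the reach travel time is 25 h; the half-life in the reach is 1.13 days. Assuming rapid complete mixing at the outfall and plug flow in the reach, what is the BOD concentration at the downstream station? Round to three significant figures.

11.1 mg/L

After mixing, C = (54.80·2.700 + 6.990·165.0) / 61.79 = 1301/61.79 = 21.06 mg/L.
Half-life 1.13 d → k = ln 2 / 1.13 = 0.6134 d⁻¹.
Applying C = C₀e^(−kt): 21.06 × 0.5278 = 11.12 mg/L.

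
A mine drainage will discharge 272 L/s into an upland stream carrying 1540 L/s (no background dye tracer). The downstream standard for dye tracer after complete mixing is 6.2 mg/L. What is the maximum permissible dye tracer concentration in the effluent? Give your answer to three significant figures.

41.3 mg/L

At the limit, (Qr·Cr + Qe·Cₑ)/(Qr + Qe) = 6.2:
Cₑ = (1812·6.2 − 1540·0) / 272.0 = 41.30 mg/L.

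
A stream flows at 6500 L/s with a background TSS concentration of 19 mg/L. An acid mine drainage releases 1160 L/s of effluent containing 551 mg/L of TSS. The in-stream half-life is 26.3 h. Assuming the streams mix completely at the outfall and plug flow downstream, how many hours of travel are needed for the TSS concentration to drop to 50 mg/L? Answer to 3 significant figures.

Mixed concentration C = ΣQC/ΣQ = (6500·19.00 + 1160·551.0) / 7660 = 762700/7660 = 99.56 mg/L.
Half-life 26.3 h → k = ln 2 / 26.3 = 0.02636 h⁻¹ = 0.6325 d⁻¹.
99.56·exp(−k·t) = 50 → t = ln(99.56/50)/k = 94080 s = 26.13 h.

26.1 h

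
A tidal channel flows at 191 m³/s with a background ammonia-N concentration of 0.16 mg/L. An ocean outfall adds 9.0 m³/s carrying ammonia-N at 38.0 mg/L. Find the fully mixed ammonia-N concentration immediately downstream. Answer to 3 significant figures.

1.86 mg/L

Mass balance: C = (191.0·0.1600 + 9.000·38.00) / 200.0 = 372.6/200.0 = 1.863 mg/L.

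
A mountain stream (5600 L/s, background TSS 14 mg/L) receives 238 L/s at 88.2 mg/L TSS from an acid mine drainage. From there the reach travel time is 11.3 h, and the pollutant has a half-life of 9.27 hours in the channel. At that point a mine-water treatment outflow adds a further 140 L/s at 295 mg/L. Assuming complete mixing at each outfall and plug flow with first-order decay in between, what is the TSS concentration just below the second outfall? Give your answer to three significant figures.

14.1 mg/L

Conservation of mass: C = (5600·14.00 + 238.0·88.20) / 5838 = 99390/5838 = 17.02 mg/L; combined flow 5838 L/s.
Half-life 9.27 h → k = ln 2 / 9.27 = 0.07477 h⁻¹ = 1.795 d⁻¹.
After decay, C = 17.02 × e^(−kt) = 17.02 × 0.4296 = 7.314 mg/L.
Second outfall: C = (5838·7.314 + 140.0·295.0)/5978 = 14.05 mg/L.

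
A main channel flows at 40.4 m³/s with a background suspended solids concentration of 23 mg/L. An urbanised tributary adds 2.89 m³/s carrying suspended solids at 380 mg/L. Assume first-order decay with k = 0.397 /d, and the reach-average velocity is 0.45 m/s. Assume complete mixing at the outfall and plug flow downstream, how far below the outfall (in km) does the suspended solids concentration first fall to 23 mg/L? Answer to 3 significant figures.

69.6 km

Mixed concentration C = ΣQC/ΣQ = (40.40·23.00 + 2.890·380.0) / 43.29 = 2027/43.29 = 46.83 mg/L.
Set 46.83·exp(−k·t) = 23 → t = ln(46.83/23)/k = 154800 s = 42.99 h.
Distance = v·t = 0.45·154800 = 69640 m = 69.64 km.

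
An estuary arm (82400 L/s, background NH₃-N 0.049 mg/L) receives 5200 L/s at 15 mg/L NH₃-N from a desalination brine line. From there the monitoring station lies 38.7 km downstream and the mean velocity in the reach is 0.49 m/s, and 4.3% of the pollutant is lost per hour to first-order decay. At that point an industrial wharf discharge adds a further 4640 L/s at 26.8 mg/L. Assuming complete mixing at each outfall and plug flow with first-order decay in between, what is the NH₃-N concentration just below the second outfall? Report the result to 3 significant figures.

Flow-weighted average: C = (82400·0.04900 + 5200·15.00) / 87600 = 82040/87600 = 0.9365 mg/L; combined flow 87600 L/s.
Travel time t = 38.7·1000 / 0.49 = 78980 s = 21.94 h.
4.3%/h lost → k = −ln(1 − 0.043) = 0.04395 h⁻¹.
First-order decay: C = 0.9365·exp(−k·t) = 0.9365·0.3813 = 0.3571 mg/L.
Second outfall: C = (87600·0.3571 + 4640·26.80)/92240 = 1.687 mg/L.

1.69 mg/L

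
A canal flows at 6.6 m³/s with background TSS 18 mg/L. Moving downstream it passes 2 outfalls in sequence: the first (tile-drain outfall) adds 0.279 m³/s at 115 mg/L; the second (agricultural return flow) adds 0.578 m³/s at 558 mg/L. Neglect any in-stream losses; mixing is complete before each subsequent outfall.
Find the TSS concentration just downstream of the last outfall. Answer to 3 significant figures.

Outfall 1: combined Q = 6.879 m³/s; C = (6.600·18.00 + 0.2790·115.0)/6.879 = 21.93 mg/L.
Outfall 2: combined Q = 7.457 m³/s; C = (6.879·21.93 + 0.5780·558.0)/7.457 = 63.49 mg/L.

63.5 mg/L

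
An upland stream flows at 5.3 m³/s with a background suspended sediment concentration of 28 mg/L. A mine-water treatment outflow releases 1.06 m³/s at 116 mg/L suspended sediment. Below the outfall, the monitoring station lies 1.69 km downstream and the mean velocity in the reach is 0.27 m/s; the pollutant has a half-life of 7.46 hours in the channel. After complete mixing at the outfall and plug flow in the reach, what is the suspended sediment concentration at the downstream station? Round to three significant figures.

Conservation of mass: C = (5.300·28.00 + 1.060·116.0) / 6.360 = 271.4/6.360 = 42.67 mg/L.
Travel time t = 1.69·1000 / 0.27 = 6259 s = 1.739 h.
Half-life 7.46 h → k = ln 2 / 7.46 = 0.09292 h⁻¹ = 2.230 d⁻¹.
After decay, C = 42.67 × e^(−kt) = 42.67 × 0.8508 = 36.30 mg/L.

36.3 mg/L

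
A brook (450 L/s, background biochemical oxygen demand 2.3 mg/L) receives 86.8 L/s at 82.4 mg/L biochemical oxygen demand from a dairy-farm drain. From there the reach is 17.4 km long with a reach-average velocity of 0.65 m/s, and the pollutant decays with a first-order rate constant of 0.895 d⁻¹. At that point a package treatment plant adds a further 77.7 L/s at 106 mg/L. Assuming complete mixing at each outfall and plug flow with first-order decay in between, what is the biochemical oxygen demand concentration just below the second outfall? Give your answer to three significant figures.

Flow-weighted average: C = (450.0·2.300 + 86.80·82.40) / 536.8 = 8187/536.8 = 15.25 mg/L; combined flow 536.8 L/s.
Travel time t = 17.4·1000 / 0.65 = 26770 s = 7.436 h.
First-order decay: C = 15.25·exp(−k·t) = 15.25·0.7578 = 11.56 mg/L.
Second outfall: C = (536.8·11.56 + 77.70·106.0)/614.5 = 23.50 mg/L.

23.5 mg/L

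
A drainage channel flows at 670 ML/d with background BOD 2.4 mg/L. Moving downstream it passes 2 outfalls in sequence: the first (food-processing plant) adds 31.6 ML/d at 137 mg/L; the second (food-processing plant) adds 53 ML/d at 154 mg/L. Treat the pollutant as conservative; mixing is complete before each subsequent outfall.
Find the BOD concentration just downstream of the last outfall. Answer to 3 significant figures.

After outfall 1: Q = 670.0 + 31.60 = 701.6 ML/d; C = (670.0·2.400 + 31.60·137.0)/701.6 = 8.462 mg/L.
After outfall 2: Q = 701.6 + 53.00 = 754.6 ML/d; C = (701.6·8.462 + 53.00·154.0)/754.6 = 18.68 mg/L.

18.7 mg/L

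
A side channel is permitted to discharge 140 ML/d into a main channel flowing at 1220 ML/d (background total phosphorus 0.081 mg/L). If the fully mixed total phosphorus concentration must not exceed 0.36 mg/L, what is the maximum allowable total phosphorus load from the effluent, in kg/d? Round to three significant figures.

Mass balance at the limit: 1220·0.08100 + 140.0·Cₑ = 1360·0.36 → Cₑ = 2.791 mg/L.
140.0 ML/d = 1.620 m³/s. Load = 1.620 m³/s × 2.791 g/m³ × 86 400 s/d = 390.8 kg/d.

391 kg/d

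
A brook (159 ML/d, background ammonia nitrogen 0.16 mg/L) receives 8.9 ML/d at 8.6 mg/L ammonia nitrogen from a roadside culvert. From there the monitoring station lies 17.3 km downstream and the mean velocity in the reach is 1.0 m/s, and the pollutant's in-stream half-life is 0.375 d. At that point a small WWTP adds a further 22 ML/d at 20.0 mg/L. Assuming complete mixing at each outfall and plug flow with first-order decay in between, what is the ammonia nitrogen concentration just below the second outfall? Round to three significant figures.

Mixed concentration C = ΣQC/ΣQ = (159.0·0.1600 + 8.900·8.600) / 167.9 = 102.0/167.9 = 0.6074 mg/L; combined flow 167.9 ML/d.
Travel time t = 17.3·1000 / 1.0 = 17300 s = 4.806 h.
Half-life 0.375 d → k = ln 2 / 0.375 = 1.848 d⁻¹.
After decay, C = 0.6074 × e^(−kt) = 0.6074 × 0.6907 = 0.4195 mg/L.
Second outfall: C = (167.9·0.4195 + 22.00·20.00)/189.9 = 2.688 mg/L.

2.69 mg/L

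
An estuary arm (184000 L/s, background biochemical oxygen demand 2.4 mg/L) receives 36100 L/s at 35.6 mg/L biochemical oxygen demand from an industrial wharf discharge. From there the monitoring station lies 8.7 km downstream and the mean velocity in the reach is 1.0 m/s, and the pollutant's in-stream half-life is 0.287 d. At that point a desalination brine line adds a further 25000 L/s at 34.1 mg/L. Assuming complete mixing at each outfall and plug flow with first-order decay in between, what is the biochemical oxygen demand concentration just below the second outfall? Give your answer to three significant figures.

9.00 mg/L

Mass balance: C = (184000·2.400 + 36100·35.60) / 220100 = 1727000/220100 = 7.845 mg/L; combined flow 220100 L/s.
Travel time t = 8.7·1000 / 1.0 = 8700 s = 2.417 h.
Half-life 0.287 d → k = ln 2 / 0.287 = 2.415 d⁻¹.
Applying C = C₀e^(−kt): 7.845 × 0.7841 = 6.152 mg/L.
At the second outfall, C = (220100·6.152 + 25000·34.10) / (220100 + 25000) = 9.002 mg/L.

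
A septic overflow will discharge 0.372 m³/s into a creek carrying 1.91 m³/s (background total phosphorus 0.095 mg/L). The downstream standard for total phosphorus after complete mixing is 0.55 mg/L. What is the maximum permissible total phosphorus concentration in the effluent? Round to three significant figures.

2.89 mg/L

At the limit, (Qr·Cr + Qe·Cₑ)/(Qr + Qe) = 0.55:
Cₑ = (2.282·0.55 − 1.910·0.09500) / 0.3720 = 2.886 mg/L.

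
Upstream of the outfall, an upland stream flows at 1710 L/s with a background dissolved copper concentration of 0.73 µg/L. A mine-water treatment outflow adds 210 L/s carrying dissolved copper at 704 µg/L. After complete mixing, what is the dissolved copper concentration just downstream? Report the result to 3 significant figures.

After mixing, C = (1710·0.7300 + 210.0·704.0) / 1920 = 149100/1920 = 77.65 µg/L.

77.7 µg/L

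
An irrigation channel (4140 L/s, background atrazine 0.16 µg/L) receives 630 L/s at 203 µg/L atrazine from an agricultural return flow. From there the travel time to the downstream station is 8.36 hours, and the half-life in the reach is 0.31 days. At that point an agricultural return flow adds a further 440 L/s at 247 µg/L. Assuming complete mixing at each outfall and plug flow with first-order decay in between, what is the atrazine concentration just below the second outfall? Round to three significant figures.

32.2 µg/L

Flow-weighted average: C = (4140·0.1600 + 630.0·203.0) / 4770 = 128600/4770 = 26.95 µg/L; combined flow 4770 L/s.
Half-life 0.31 d → k = ln 2 / 0.31 = 2.236 d⁻¹.
After decay, C = 26.95 × e^(−kt) = 26.95 × 0.4589 = 12.37 µg/L.
At the second outfall, C = (4770·12.37 + 440.0·247.0) / (4770 + 440.0) = 32.18 µg/L.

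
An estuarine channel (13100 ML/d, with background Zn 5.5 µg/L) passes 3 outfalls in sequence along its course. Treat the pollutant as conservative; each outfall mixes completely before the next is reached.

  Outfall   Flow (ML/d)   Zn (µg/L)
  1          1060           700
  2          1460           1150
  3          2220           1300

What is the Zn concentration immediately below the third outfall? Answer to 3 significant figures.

302 µg/L

After outfall 1: Q = 13100 + 1060 = 14160 ML/d; C = (13100·5.500 + 1060·700.0)/14160 = 57.49 µg/L.
After outfall 2: Q = 14160 + 1460 = 15620 ML/d; C = (14160·57.49 + 1460·1150)/15620 = 159.6 µg/L.
After outfall 3: Q = 15620 + 2220 = 17840 ML/d; C = (15620·159.6 + 2220·1300)/17840 = 301.5 µg/L.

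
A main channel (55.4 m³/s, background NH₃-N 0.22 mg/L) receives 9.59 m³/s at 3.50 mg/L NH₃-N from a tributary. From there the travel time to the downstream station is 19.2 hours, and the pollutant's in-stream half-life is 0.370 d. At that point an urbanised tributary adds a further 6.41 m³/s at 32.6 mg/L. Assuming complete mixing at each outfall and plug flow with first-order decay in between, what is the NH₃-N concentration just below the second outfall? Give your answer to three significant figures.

After mixing, C = (55.40·0.2200 + 9.590·3.500) / 64.99 = 45.75/64.99 = 0.7040 mg/L; combined flow 64.99 m³/s.
Half-life 0.370 d → k = ln 2 / 0.370 = 1.873 d⁻¹.
First-order decay: C = 0.7040·exp(−k·t) = 0.7040·0.2234 = 0.1573 mg/L.
At the second outfall, C = (64.99·0.1573 + 6.410·32.60) / (64.99 + 6.410) = 3.070 mg/L.

3.07 mg/L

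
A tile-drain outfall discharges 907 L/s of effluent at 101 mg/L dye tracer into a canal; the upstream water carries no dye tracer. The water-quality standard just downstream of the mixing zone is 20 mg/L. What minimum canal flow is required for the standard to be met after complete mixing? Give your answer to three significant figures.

3670 L/s

Set C_mix = 20: (Q·0 + 907.0·101.0) / (Q + 907.0) = 20
→ Q = 907.0·(101.0 − 20)/(20 − 0) = 3673 L/s.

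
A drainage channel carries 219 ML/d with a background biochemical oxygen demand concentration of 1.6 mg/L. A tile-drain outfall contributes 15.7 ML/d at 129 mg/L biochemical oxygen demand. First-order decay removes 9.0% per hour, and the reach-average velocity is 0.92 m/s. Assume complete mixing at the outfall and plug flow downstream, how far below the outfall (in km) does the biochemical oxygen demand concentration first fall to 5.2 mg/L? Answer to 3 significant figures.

Mixed concentration C = ΣQC/ΣQ = (219.0·1.600 + 15.70·129.0) / 234.7 = 2376/234.7 = 10.12 mg/L.
9.0%/h lost → k = −ln(1 − 0.09) = 0.09431 h⁻¹.
Set 10.12·exp(−k·t) = 5.2 → t = ln(10.12/5.2)/k = 25430 s = 7.063 h.
Distance = v·t = 0.92·25430 = 23390 m = 23.39 km.

23.4 km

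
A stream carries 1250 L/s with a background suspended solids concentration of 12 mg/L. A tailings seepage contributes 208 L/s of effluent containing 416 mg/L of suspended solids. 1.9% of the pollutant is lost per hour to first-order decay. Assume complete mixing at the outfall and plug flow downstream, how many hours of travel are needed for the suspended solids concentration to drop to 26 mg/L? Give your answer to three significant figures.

51.4 h

Mixed concentration C = ΣQC/ΣQ = (1250·12.00 + 208.0·416.0) / 1458 = 101500/1458 = 69.64 mg/L.
1.9%/h lost → k = −ln(1 − 0.019) = 0.01918 h⁻¹.
69.64·exp(−k·t) = 26 → t = ln(69.64/26)/k = 184900 s = 51.36 h.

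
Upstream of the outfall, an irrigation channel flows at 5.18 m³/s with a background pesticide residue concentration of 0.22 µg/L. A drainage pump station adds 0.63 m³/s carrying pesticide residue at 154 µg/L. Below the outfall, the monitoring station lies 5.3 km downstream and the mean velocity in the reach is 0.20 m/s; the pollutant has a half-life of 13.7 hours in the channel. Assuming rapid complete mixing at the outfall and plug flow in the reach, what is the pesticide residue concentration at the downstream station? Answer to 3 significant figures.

11.6 µg/L

Flow-weighted average: C = (5.180·0.2200 + 0.6300·154.0) / 5.810 = 98.16/5.810 = 16.89 µg/L.
Travel time t = 5.3·1000 / 0.20 = 26500 s = 7.361 h.
Half-life 13.7 h → k = ln 2 / 13.7 = 0.05059 h⁻¹ = 1.214 d⁻¹.
Decay over the reach: 16.89·exp(−kt) = 16.89·0.6891 = 11.64 µg/L.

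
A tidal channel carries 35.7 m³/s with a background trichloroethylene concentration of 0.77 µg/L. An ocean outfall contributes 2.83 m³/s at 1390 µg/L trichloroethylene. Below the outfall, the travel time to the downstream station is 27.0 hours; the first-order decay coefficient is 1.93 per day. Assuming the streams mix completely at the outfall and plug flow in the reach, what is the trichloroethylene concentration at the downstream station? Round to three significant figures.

11.7 µg/L

Mixed concentration C = ΣQC/ΣQ = (35.70·0.7700 + 2.830·1390) / 38.53 = 3961/38.53 = 102.8 µg/L.
Decay over the reach: 102.8·exp(−kt) = 102.8·0.1140 = 11.72 µg/L.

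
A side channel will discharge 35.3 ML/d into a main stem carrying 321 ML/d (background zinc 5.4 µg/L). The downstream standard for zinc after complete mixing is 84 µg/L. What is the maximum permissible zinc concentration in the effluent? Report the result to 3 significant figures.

799 µg/L

At the limit, (Qr·Cr + Qe·Cₑ)/(Qr + Qe) = 84:
Cₑ = (356.3·84 − 321.0·5.400) / 35.30 = 798.7 µg/L.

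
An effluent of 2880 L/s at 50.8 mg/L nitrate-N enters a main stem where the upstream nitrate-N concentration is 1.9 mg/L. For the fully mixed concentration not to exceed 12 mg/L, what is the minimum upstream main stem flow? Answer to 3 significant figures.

11100 L/s

Set C_mix = 12: (Q·1.900 + 2880·50.80) / (Q + 2880) = 12
→ Q = 2880·(50.80 − 12)/(12 − 1.900) = 11060 L/s.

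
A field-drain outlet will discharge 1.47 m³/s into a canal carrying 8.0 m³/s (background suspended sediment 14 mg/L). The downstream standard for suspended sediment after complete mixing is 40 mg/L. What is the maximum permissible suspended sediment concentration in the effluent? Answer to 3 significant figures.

At the limit, (Qr·Cr + Qe·Cₑ)/(Qr + Qe) = 40:
Cₑ = (9.470·40 − 8.000·14.00) / 1.470 = 181.5 mg/L.

181 mg/L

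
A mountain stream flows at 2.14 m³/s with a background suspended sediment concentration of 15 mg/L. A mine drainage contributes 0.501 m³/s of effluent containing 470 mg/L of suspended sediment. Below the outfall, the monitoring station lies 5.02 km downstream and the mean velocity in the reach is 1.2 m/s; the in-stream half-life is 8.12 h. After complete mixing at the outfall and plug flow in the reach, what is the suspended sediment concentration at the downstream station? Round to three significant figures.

91.7 mg/L

Mixed concentration C = ΣQC/ΣQ = (2.140·15.00 + 0.5010·470.0) / 2.641 = 267.6/2.641 = 101.3 mg/L.
Travel time t = 5.02·1000 / 1.2 = 4183 s = 1.162 h.
Half-life 8.12 h → k = ln 2 / 8.12 = 0.08536 h⁻¹ = 2.049 d⁻¹.
After decay, C = 101.3 × e^(−kt) = 101.3 × 0.9056 = 91.75 mg/L.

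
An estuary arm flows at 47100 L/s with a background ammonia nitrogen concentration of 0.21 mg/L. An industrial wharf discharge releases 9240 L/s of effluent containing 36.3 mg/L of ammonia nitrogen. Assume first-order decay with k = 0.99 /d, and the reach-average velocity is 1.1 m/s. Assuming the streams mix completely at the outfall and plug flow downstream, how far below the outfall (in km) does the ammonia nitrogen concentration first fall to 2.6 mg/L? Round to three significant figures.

82.3 km

Mass balance: C = (47100·0.2100 + 9240·36.30) / 56340 = 345300/56340 = 6.129 mg/L.
Set 6.129·exp(−k·t) = 2.6 → t = ln(6.129/2.6)/k = 74840 s = 20.79 h.
Distance = v·t = 1.1·74840 = 82320 m = 82.32 km.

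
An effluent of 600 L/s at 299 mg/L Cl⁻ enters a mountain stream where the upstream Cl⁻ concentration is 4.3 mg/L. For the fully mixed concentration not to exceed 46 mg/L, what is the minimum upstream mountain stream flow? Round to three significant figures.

3640 L/s

Set C_mix = 46: (Q·4.300 + 600.0·299.0) / (Q + 600.0) = 46
→ Q = 600.0·(299.0 − 46)/(46 − 4.300) = 3640 L/s.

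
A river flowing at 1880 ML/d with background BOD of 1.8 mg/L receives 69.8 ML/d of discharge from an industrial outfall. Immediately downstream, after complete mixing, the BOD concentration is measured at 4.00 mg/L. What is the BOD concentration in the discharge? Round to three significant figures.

Mass balance: 1880·1.800 + 69.80·Cₑ = 1950·4.000
→ Cₑ = (1950·4.000 − 1880·1.800) / 69.80 = 63.26 mg/L.

63.3 mg/L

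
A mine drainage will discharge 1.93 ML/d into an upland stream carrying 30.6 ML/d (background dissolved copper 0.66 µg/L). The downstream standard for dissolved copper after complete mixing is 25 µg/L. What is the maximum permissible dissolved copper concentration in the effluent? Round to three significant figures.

411 µg/L

At the limit, (Qr·Cr + Qe·Cₑ)/(Qr + Qe) = 25:
Cₑ = (32.53·25 − 30.60·0.6600) / 1.930 = 410.9 µg/L.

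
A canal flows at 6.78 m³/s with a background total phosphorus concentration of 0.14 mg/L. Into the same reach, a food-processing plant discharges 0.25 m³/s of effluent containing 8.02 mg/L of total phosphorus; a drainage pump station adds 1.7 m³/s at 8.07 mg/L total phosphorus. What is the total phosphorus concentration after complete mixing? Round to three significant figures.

Flow-weighted average: C = (6.780·0.1400 + 0.2500·8.020 + 1.700·8.070) / 8.730 = 16.67/8.730 = 1.910 mg/L.

1.91 mg/L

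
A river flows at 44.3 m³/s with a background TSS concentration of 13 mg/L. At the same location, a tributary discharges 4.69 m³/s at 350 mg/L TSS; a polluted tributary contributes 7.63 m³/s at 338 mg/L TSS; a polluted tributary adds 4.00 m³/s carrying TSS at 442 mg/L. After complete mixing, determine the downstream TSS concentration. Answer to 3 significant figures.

Mixed concentration C = ΣQC/ΣQ = (44.30·13.00 + 4.690·350.0 + 7.630·338.0 + 4.000·442.0) / 60.62 = 6564/60.62 = 108.3 mg/L.

108 mg/L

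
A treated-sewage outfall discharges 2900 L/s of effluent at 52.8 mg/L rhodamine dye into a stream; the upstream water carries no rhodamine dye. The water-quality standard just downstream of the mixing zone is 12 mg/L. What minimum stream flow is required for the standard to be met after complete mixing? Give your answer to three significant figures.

Set C_mix = 12: (Q·0 + 2900·52.80) / (Q + 2900) = 12
→ Q = 2900·(52.80 − 12)/(12 − 0) = 9860 L/s.

9860 L/s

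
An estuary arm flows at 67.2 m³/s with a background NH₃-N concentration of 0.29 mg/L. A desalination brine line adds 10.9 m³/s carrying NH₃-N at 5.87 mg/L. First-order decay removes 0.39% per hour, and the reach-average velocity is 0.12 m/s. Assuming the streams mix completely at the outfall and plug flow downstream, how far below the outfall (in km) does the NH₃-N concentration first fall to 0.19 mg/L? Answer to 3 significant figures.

Conservation of mass: C = (67.20·0.2900 + 10.90·5.870) / 78.10 = 83.47/78.10 = 1.069 mg/L.
0.39%/h lost → k = −ln(1 − 0.0039) = 0.003908 h⁻¹.
Set 1.069·exp(−k·t) = 0.19 → t = ln(1.069/0.19)/k = 1591000 s = 442.0 h.
Distance = v·t = 0.12·1591000 = 191000 m = 191.0 km.

191 km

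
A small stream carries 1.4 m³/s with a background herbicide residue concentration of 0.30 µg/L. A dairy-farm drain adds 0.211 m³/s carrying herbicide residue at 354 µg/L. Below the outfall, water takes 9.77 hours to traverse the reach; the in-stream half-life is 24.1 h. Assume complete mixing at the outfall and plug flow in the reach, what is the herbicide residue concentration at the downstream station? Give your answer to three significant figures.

After mixing, C = (1.400·0.3000 + 0.2110·354.0) / 1.611 = 75.11/1.611 = 46.63 µg/L.
Half-life 24.1 h → k = ln 2 / 24.1 = 0.02876 h⁻¹ = 0.6903 d⁻¹.
Applying C = C₀e^(−kt): 46.63 × 0.7550 = 35.20 µg/L.

35.2 µg/L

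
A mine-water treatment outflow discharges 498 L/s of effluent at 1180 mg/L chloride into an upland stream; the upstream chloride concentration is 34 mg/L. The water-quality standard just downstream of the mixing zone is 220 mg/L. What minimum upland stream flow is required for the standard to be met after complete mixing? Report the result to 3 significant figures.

Set C_mix = 220: (Q·34.00 + 498.0·1180) / (Q + 498.0) = 220
→ Q = 498.0·(1180 − 220)/(220 − 34.00) = 2570 L/s.

2570 L/s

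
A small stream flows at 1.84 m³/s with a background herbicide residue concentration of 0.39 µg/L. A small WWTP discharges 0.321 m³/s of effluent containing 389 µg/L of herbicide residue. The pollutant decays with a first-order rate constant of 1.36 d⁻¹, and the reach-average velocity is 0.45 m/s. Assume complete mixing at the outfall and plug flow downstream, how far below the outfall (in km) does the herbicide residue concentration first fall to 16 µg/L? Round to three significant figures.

Flow-weighted average: C = (1.840·0.3900 + 0.3210·389.0) / 2.161 = 125.6/2.161 = 58.12 µg/L.
Set 58.12·exp(−k·t) = 16 → t = ln(58.12/16)/k = 81940 s = 22.76 h.
Distance = v·t = 0.45·81940 = 36870 m = 36.87 km.

36.9 km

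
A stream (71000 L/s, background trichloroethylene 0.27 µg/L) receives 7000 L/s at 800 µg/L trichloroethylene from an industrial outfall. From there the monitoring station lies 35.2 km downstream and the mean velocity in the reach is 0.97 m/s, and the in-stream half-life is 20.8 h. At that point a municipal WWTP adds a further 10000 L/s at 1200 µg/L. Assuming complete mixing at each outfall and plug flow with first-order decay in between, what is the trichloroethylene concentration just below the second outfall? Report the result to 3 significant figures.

182 µg/L

Mass balance: C = (71000·0.2700 + 7000·800.0) / 78000 = 5619000/78000 = 72.04 µg/L; combined flow 78000 L/s.
Travel time t = 35.2·1000 / 0.97 = 36290 s = 10.08 h.
Half-life 20.8 h → k = ln 2 / 20.8 = 0.03332 h⁻¹ = 0.7998 d⁻¹.
After decay, C = 72.04 × e^(−kt) = 72.04 × 0.7147 = 51.49 µg/L.
At the second outfall, C = (78000·51.49 + 10000·1200) / (78000 + 10000) = 182.0 µg/L.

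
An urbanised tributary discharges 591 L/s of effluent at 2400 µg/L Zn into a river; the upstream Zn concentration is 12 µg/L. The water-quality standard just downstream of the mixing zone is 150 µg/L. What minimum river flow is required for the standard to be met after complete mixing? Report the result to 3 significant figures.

9640 L/s

Set C_mix = 150: (Q·12.00 + 591.0·2400) / (Q + 591.0) = 150
→ Q = 591.0·(2400 − 150)/(150 − 12.00) = 9636 L/s.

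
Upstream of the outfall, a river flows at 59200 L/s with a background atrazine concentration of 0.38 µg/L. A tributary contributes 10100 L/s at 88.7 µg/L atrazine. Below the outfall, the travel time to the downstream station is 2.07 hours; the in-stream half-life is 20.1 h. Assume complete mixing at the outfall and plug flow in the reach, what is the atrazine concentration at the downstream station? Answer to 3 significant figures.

Conservation of mass: C = (59200·0.3800 + 10100·88.70) / 69300 = 918400/69300 = 13.25 µg/L.
Half-life 20.1 h → k = ln 2 / 20.1 = 0.03448 h⁻¹ = 0.8276 d⁻¹.
After decay, C = 13.25 × e^(−kt) = 13.25 × 0.9311 = 12.34 µg/L.

12.3 µg/L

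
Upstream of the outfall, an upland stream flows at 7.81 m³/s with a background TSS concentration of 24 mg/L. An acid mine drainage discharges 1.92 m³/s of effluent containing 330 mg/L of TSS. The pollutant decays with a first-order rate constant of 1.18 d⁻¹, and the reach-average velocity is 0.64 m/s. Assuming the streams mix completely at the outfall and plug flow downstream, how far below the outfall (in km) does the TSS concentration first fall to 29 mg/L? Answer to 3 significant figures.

Flow-weighted average: C = (7.810·24.00 + 1.920·330.0) / 9.730 = 821.0/9.730 = 84.38 mg/L.
Set 84.38·exp(−k·t) = 29 → t = ln(84.38/29)/k = 78200 s = 21.72 h.
Distance = v·t = 0.64·78200 = 50050 m = 50.05 km.

50.1 km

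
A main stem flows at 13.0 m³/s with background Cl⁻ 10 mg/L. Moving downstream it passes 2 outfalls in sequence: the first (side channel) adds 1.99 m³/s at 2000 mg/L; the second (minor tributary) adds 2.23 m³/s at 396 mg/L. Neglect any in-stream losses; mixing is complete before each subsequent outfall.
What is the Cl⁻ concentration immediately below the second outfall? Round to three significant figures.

290 mg/L

After outfall 1: Q = 13.00 + 1.990 = 14.99 m³/s; C = (13.00·10.00 + 1.990·2000)/14.99 = 274.2 mg/L.
After outfall 2: Q = 14.99 + 2.230 = 17.22 m³/s; C = (14.99·274.2 + 2.230·396.0)/17.22 = 290.0 mg/L.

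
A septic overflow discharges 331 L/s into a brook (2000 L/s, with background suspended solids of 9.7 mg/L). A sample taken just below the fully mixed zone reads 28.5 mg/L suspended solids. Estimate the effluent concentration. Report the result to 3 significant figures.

Mass balance: 2000·9.700 + 331.0·Cₑ = 2331·28.50
→ Cₑ = (2331·28.50 − 2000·9.700) / 331.0 = 142.1 mg/L.

142 mg/L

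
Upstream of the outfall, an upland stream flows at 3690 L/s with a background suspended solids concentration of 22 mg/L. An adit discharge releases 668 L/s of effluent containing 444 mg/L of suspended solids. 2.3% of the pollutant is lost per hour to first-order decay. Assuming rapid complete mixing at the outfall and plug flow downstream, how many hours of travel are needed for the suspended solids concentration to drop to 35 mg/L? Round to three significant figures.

39.0 h

Mass balance: C = (3690·22.00 + 668.0·444.0) / 4358 = 377800/4358 = 86.68 mg/L.
2.3%/h lost → k = −ln(1 − 0.023) = 0.02327 h⁻¹.
86.68·exp(−k·t) = 35 → t = ln(86.68/35)/k = 140300 s = 38.98 h.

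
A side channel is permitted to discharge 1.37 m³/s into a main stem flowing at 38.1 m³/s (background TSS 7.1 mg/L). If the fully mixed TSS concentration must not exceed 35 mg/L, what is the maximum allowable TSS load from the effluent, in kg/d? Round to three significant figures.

Mass balance at the limit: 38.10·7.100 + 1.370·Cₑ = 39.47·35 → Cₑ = 810.9 mg/L.
Load = 1.370 m³/s × 810.9 g/m³ × 86 400 s/d = 95990 kg/d.

96000 kg/d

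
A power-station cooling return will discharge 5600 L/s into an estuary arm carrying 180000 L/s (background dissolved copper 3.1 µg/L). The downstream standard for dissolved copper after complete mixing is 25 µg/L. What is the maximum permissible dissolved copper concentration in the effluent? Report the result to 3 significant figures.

At the limit, (Qr·Cr + Qe·Cₑ)/(Qr + Qe) = 25:
Cₑ = (185600·25 − 180000·3.100) / 5600 = 728.9 µg/L.

729 µg/L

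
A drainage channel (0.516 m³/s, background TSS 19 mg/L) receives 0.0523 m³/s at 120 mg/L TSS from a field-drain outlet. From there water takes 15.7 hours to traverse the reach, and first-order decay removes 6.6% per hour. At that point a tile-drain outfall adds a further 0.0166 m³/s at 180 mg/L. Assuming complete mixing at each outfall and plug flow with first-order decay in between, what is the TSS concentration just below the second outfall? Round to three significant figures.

14.5 mg/L

Flow-weighted average: C = (0.5160·19.00 + 0.05230·120.0) / 0.5683 = 16.08/0.5683 = 28.29 mg/L; combined flow 0.5683 m³/s.
6.6%/h lost → k = −ln(1 − 0.066) = 0.06828 h⁻¹.
After decay, C = 28.29 × e^(−kt) = 28.29 × 0.3423 = 9.686 mg/L.
At the second outfall, C = (0.5683·9.686 + 0.01660·180.0) / (0.5683 + 0.01660) = 14.52 mg/L.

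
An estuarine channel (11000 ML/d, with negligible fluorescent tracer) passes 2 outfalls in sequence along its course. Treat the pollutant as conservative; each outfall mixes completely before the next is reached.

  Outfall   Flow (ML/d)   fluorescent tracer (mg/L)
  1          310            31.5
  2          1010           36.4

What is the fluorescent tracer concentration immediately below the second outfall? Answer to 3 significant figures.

Outfall 1: combined Q = 11310 ML/d; C = (11000·0 + 310.0·31.50)/11310 = 0.8634 mg/L.
Outfall 2: combined Q = 12320 ML/d; C = (11310·0.8634 + 1010·36.40)/12320 = 3.777 mg/L.

3.78 mg/L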